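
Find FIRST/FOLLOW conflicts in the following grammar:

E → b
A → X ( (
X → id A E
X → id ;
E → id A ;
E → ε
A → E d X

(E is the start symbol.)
Nullable non-terminals: E.

E: nullable alternative(s) E → ε; FOLLOW(E) = { $, '(', ';', 'b', 'd', 'id' }
  E → b: FIRST \ {ε} = { 'b' } — overlaps FOLLOW(E) on { 'b' }: CONFLICT
  E → id A ;: FIRST \ {ε} = { 'id' } — overlaps FOLLOW(E) on { 'id' }: CONFLICT
  E → ε: FIRST \ {ε} = { } — this is the only nullable alternative, skip

A, X have no nullable alternative, so no FIRST/FOLLOW check is needed there.

So the grammar has 2 FIRST/FOLLOW conflicts (marked CONFLICT above).

Answer: Yes. E → b with FOLLOW(E) on { 'b' }; E → id A ';' with FOLLOW(E) on { 'id' }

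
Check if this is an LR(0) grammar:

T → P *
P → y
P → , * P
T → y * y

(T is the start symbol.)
Augment with T' → T and build the canonical LR(0) collection (I0 = CLOSURE({[T' → . T]}), then GOTO on every symbol after a dot until no new states appear). It has 11 states:
  I0: { [P → . , * P], [P → . y], [T → . P *], [T → . y * y], [T' → . T] }  — shift
  I1: { [P → , . * P] }  — shift
  I2: { [T → P . *] }  — shift
  I3: { [T' → T .] }  — accept
  I4: { [P → y .], [T → y . * y] }  — shift, reduce
  I5: { [T → y * . y] }  — shift
  I6: { [T → y * y .] }  — reduce
  I7: { [T → P * .] }  — reduce
  I8: { [P → , * . P], [P → . , * P], [P → . y] }  — shift
  I9: { [P → , * P .] }  — reduce
  I10: { [P → y .] }  — reduce

Conflict in state I4:
  Shift-reduce conflict between [P → y .] and [T → y . * y]
So the grammar is NOT LR(0).

Answer: No. Shift-reduce conflict between [P → y .] and [T → y . * y]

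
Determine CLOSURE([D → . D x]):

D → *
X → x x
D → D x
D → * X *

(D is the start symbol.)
To compute CLOSURE, for each item [A → α.Bβ] where B is a non-terminal, add [B → .γ] for all productions B → γ; repeat for the newly added items until nothing changes.

Start with: [D → . D x]
  [D → . D x] has the dot before D: add [D → . *], [D → . * X *]
No further items can be added.

CLOSURE = { [D → . * X *], [D → . *], [D → . D x] }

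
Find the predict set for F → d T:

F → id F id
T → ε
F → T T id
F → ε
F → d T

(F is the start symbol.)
{ 'd' }

PREDICT(F → d T) = (FIRST(RHS) \ {ε}) ∪ (FOLLOW(F) if ε ∈ FIRST(RHS), i.e. RHS ⇒* ε)
FIRST(d T) = { 'd' }
ε ∉ FIRST(d T), so FOLLOW(F) is not added.
PREDICT(F → d T) = { 'd' }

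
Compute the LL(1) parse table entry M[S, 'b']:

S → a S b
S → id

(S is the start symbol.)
Empty (error entry)

To find M[S, 'b'], we find productions for S where 'b' is in the predict set (PREDICT(N → α) = (FIRST(α) \ {ε}) ∪ (FOLLOW(N) if α ⇒* ε)).

S → a S b: PREDICT = { 'a' }
S → id: PREDICT = { 'id' }

M[S, 'b'] is empty (no production applies)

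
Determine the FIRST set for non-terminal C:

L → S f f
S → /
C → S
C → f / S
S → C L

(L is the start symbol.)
FIRST sets of the other non-terminals involved (by the same procedure, iterated to a fixed point):
  FIRST(S) = { '/', 'f' }

From C → S:
  - S is a non-terminal: add FIRST(S) \ {ε} = { '/', 'f' }
    S is not nullable, so stop
From C → f / S:
  - f is a terminal: add 'f' and stop

Collecting: FIRST(C) = { '/', 'f' }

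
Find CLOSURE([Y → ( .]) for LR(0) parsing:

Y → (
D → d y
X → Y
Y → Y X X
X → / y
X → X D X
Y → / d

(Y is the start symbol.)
To compute CLOSURE, for each item [A → α.Bβ] where B is a non-terminal, add [B → .γ] for all productions B → γ; repeat for the newly added items until nothing changes.

Start with: [Y → ( .]
The dot is at the end, so nothing is added.

CLOSURE = { [Y → ( .] }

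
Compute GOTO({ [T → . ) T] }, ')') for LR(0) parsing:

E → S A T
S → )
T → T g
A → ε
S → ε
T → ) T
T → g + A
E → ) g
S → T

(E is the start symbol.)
{ [T → ) . T], [T → . ) T], [T → . T g], [T → . g + A] }

GOTO(I, ')') = CLOSURE({ [A → αX.β] : [A → α.Xβ] ∈ I, X = ')' })

Items with dot before ')', with the dot advanced:
  [T → . ) T] → [T → ) . T]
Closure of the advanced items:
  [T → ) . T] has the dot before T: add [T → . T g], [T → . ) T], [T → . g + A]

GOTO = { [T → ) . T], [T → . ) T], [T → . T g], [T → . g + A] }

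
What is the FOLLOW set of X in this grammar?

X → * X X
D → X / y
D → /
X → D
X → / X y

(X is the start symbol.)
{ $, '*', '/', 'y' }

X is the start symbol, so $ ∈ FOLLOW(X).
In X → * X X: X is followed by X, add FIRST(X) \ {ε} = { '*', '/' }
In X → * X X: X is at the end; this adds FOLLOW(X) to itself — nothing new
In D → X / y: X is followed by '/' y, add FIRST('/' y) \ {ε} = { '/' }
In X → / X y: X is followed by y, add FIRST(y) \ {ε} = { 'y' }

Taking the union: FOLLOW(X) = { $, '*', '/', 'y' }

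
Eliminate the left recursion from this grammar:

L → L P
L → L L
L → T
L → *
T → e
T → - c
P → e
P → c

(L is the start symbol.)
L is directly left-recursive. The standard transformation for
  A → A α₁ | ... | A α_m | β₁ | ... | β_n
is
  A  → β₁ A' | ... | β_n A'
  A' → α₁ A' | ... | α_m A' | ε

L → T becomes L → T L'
L → * becomes L → * L'
L → L P becomes L' → P L'
L → L L becomes L' → L L'
Add L' → ε

Productions for other non-terminals are unchanged:
  T → e
  T → - c
  P → e
  P → c

Resulting grammar:
L → T L'
L → * L'
L' → P L'
L' → L L'
L' → ε
T → e
T → - c
P → e
P → c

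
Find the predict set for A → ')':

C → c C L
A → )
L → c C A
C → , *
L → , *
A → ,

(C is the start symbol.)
{ ')' }

PREDICT(A → ')') = (FIRST(RHS) \ {ε}) ∪ (FOLLOW(A) if ε ∈ FIRST(RHS), i.e. RHS ⇒* ε)
FIRST(')') = { ')' }
ε ∉ FIRST(')'), so FOLLOW(A) is not added.
PREDICT(A → ')') = { ')' }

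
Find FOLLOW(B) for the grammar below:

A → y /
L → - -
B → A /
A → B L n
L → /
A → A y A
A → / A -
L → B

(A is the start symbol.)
In A → B L n: B is followed by L n, add FIRST(L n) \ {ε} = { '-', '/', 'y' }
In L → B: B is at the end, add FOLLOW(L)

The FOLLOW sets referred to above (computed the same way, to a fixed point):
  FOLLOW(L) = { 'n' }

Taking the union: FOLLOW(B) = { '-', '/', 'n', 'y' }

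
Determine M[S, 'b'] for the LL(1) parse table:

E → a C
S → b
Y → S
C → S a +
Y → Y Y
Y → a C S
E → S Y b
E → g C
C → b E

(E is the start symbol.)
To find M[S, 'b'], we find productions for S where 'b' is in the predict set (PREDICT(N → α) = (FIRST(α) \ {ε}) ∪ (FOLLOW(N) if α ⇒* ε)).

S → b: PREDICT = { 'b' }
  'b' is in predict set, so this production goes in M[S, 'b']

M[S, 'b'] = S → b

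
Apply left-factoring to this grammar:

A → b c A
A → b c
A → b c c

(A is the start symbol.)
Left-factoring transforms A → αβ₁ | αβ₂ into A → αA' and A' → β₁ | β₂
(α is the longest common prefix among the alternatives). Repeat until
no nonterminal has two alternatives with a common prefix.

Round 1: A has alternatives sharing prefix 'b c'. Introduce A': A → b c A'
  Add: A' → A
  Add: A' → ε
  Add: A' → c

No remaining common prefixes — done.

Resulting grammar:
A → b c A'
A' → A
A' → ε
A' → c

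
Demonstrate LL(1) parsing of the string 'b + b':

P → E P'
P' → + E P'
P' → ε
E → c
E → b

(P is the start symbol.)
LL(1) parsing maintains a stack (initially the start symbol over $) and the input. At each step: if the stack top is a terminal, match it against the current input token; if it is a non-terminal N, replace it with the RHS of M[N, lookahead] (the unique production whose predict set contains the lookahead).

Stack is shown with the top on the left.

Stack     Input    Action
-------------------------
P $       b + b $  output P → E P'
E P' $    b + b $  output E → b
b P' $    b + b $  match 'b'
P' $      + b $    output P' → + E P'
+ E P' $  + b $    match '+'
E P' $    b $      output E → b
b P' $    b $      match 'b'
P' $      $        output P' → ε
$         $        accept

The string is accepted.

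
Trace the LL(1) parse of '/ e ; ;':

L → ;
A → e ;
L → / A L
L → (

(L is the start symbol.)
LL(1) parsing maintains a stack (initially the start symbol over $) and the input. At each step: if the stack top is a terminal, match it against the current input token; if it is a non-terminal N, replace it with the RHS of M[N, lookahead] (the unique production whose predict set contains the lookahead).

Stack is shown with the top on the left.

Stack    Input      Action
--------------------------
L $      / e ; ; $  output L → / A L
/ A L $  / e ; ; $  match '/'
A L $    e ; ; $    output A → e ;
e ; L $  e ; ; $    match 'e'
; L $    ; ; $      match ';'
L $      ; $        output L → ;
; $      ; $        match ';'
$        $          accept

The string is accepted.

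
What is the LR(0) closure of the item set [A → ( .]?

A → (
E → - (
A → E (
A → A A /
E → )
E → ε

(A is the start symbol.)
{ [A → ( .] }

To compute CLOSURE, for each item [A → α.Bβ] where B is a non-terminal, add [B → .γ] for all productions B → γ; repeat for the newly added items until nothing changes.

Start with: [A → ( .]
The dot is at the end, so nothing is added.

CLOSURE = { [A → ( .] }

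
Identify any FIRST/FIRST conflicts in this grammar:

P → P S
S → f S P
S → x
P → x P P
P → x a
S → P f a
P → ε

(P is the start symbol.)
A FIRST/FIRST conflict occurs when two productions N → α and N → β for the same non-terminal have FIRST(α) ∩ FIRST(β) ≠ ∅ (with ε ∈ FIRST of a nullable right-hand side, so two nullable alternatives also conflict).

FIRST sets of the non-terminals at (or reachable through a nullable prefix from) the front of some alternative:
  FIRST(P) = { 'f', 'x', ε }
  FIRST(S) = { 'f', 'x' }

Productions for P:
  P → P S: FIRST = { 'f', 'x' }
  P → x P P: FIRST = { 'x' }
  P → x a: FIRST = { 'x' }
  P → ε: FIRST = { ε }
Productions for S:
  S → f S P: FIRST = { 'f' }
  S → x: FIRST = { 'x' }
  S → P f a: FIRST = { 'f', 'x' }

Conflict for P: P → P S and P → x P P
  Overlap: { 'x' }
Conflict for P: P → P S and P → x a
  Overlap: { 'x' }
Conflict for P: P → x P P and P → x a
  Overlap: { 'x' }
Conflict for S: S → f S P and S → P f a
  Overlap: { 'f' }
Conflict for S: S → x and S → P f a
  Overlap: { 'x' }

Answer: Yes. P → P S / P → x P P on { 'x' }; P → P S / P → x a on { 'x' }; P → x P P / P → x a on { 'x' }; S → f S P / S → P f a on { 'f' }; S → x / S → P f a on { 'x' }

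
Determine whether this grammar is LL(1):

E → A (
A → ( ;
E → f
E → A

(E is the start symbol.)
No. Predict set conflict for E: { '(' }

Relevant sets:
  FIRST(A) = { '(' }

For E:
  PREDICT(E → A '(') = { '(' }
  PREDICT(E → f) = { 'f' }
  PREDICT(E → A) = { '(' }
A has a single production, so nothing to check there.

Conflict found: Predict set conflict for E: { '(' }
The grammar is NOT LL(1).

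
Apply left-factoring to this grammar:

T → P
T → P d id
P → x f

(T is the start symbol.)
Left-factoring transforms A → αβ₁ | αβ₂ into A → αA' and A' → β₁ | β₂
(α is the longest common prefix among the alternatives). Repeat until
no nonterminal has two alternatives with a common prefix.

Round 1: T has alternatives sharing prefix 'P'. Introduce T': T → P T'
  Add: T' → ε
  Add: T' → d id

No remaining common prefixes — done.

Resulting grammar:
T → P T'
T' → ε
T' → d id
P → x f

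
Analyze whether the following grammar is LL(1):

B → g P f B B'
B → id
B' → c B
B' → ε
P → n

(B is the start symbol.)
A grammar is LL(1) if for each non-terminal N with multiple productions, the predict sets of those productions are pairwise disjoint, where PREDICT(N → α) = (FIRST(α) \ {ε}) ∪ (FOLLOW(N) if α ⇒* ε).

Relevant sets:
  FOLLOW(B') = { $, 'c' }

For B:
  PREDICT(B → g P f B B') = { 'g' }
  PREDICT(B → id) = { 'id' }
For B':
  PREDICT(B' → c B) = { 'c' }
  PREDICT(B' → ε) = { $, 'c' }
P has a single production, so nothing to check there.

Conflict found: Predict set conflict for B': { 'c' }
The grammar is NOT LL(1).

Answer: No. Predict set conflict for B': { 'c' }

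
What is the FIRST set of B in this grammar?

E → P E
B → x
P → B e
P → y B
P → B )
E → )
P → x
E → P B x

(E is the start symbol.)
To compute FIRST(B), examine every production with B on the left-hand side, reading each right-hand side left to right until a non-nullable symbol is reached.

From B → x:
  - x is a terminal: add 'x' and stop

Collecting: FIRST(B) = { 'x' }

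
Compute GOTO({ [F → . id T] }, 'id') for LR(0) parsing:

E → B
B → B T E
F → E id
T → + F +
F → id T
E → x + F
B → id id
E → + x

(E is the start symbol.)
GOTO(I, 'id') = CLOSURE({ [A → αX.β] : [A → α.Xβ] ∈ I, X = 'id' })

Items with dot before 'id', with the dot advanced:
  [F → . id T] → [F → id . T]
Closure of the advanced items:
  [F → id . T] has the dot before T: add [T → . + F +]

GOTO = { [F → id . T], [T → . + F +] }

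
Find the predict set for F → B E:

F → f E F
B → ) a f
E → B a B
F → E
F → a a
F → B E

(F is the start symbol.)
PREDICT(F → B E) = (FIRST(RHS) \ {ε}) ∪ (FOLLOW(F) if ε ∈ FIRST(RHS), i.e. RHS ⇒* ε)
FIRST(B) = { ')' }
FIRST(B E) = { ')' }
ε ∉ FIRST(B E), so FOLLOW(F) is not added.
PREDICT(F → B E) = { ')' }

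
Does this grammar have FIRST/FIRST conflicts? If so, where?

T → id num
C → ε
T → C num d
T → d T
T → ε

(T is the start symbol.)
No FIRST/FIRST conflicts.

FIRST sets of the non-terminals at (or reachable through a nullable prefix from) the front of some alternative:
  FIRST(C) = { ε }

Productions for T:
  T → id num: FIRST = { 'id' }
  T → C num d: FIRST = { 'num' }
  T → d T: FIRST = { 'd' }
  T → ε: FIRST = { ε }
C has only one production, so no FIRST/FIRST conflict is possible there.

All alternatives of each non-terminal have pairwise disjoint FIRST sets.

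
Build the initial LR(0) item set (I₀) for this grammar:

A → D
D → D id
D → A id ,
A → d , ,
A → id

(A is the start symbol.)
First, augment the grammar with A' → A
I₀ = CLOSURE({ [A' → . A] }):
  [A' → . A] has the dot before A: add [A → . D], [A → . d , ,], [A → . id]
  [A → . D] has the dot before D: add [D → . D id], [D → . A id ,]
No further items can be added.

I₀ = { [A → . D], [A → . d , ,], [A → . id], [A' → . A], [D → . A id ,], [D → . D id] }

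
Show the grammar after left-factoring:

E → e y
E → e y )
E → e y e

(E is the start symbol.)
Left-factoring transforms A → αβ₁ | αβ₂ into A → αA' and A' → β₁ | β₂
(α is the longest common prefix among the alternatives). Repeat until
no nonterminal has two alternatives with a common prefix.

Round 1: E has alternatives sharing prefix 'e y'. Introduce E': E → e y E'
  Add: E' → ε
  Add: E' → )
  Add: E' → e

No remaining common prefixes — done.

Resulting grammar:
E → e y E'
E' → ε
E' → )
E' → e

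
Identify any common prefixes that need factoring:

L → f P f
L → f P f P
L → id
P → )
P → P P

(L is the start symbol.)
Left-factoring is needed when two productions for the same non-terminal
share a common prefix on the right-hand side.

Productions for L:
  L → f P f
  L → f P f P
  L → id
Productions for P:
  P → )
  P → P P

Found common prefix 'f P f' in productions for L

Answer: Yes, L has productions with common prefix 'f P f'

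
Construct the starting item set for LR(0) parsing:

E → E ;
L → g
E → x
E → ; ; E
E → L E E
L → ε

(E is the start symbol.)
First, augment the grammar with E' → E
I₀ = CLOSURE({ [E' → . E] }):
  [E' → . E] has the dot before E: add [E → . E ;], [E → . x], [E → . ; ; E], [E → . L E E]
  [E → . L E E] has the dot before L: add [L → . g], [L → .]
No further items can be added.

I₀ = { [E → . ; ; E], [E → . E ;], [E → . L E E], [E → . x], [E' → . E], [L → . g], [L → .] }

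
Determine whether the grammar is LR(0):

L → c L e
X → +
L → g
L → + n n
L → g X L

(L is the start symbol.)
A grammar is LR(0) if no state in the canonical LR(0) collection has:
  - both a shift item (dot before a terminal) and a complete item (shift-reduce conflict), or
  - two or more complete items (reduce-reduce conflict; the accept item [L' → L .] counts as a complete item here).

Augment with L' → L and build the canonical LR(0) collection (I0 = CLOSURE({[L' → . L]}), then GOTO on every symbol after a dot until no new states appear). It has 12 states:
  I0: { [L → . + n n], [L → . c L e], [L → . g X L], [L → . g], [L' → . L] }  — shift
  I1: { [L → + . n n] }  — shift
  I2: { [L' → L .] }  — accept
  I3: { [L → . + n n], [L → . c L e], [L → . g X L], [L → . g], [L → c . L e] }  — shift
  I4: { [L → g . X L], [L → g .], [X → . +] }  — shift, reduce
  I5: { [X → + .] }  — reduce
  I6: { [L → . + n n], [L → . c L e], [L → . g X L], [L → . g], [L → g X . L] }  — shift
  I7: { [L → g X L .] }  — reduce
  I8: { [L → c L . e] }  — shift
  I9: { [L → c L e .] }  — reduce
  I10: { [L → + n . n] }  — shift
  I11: { [L → + n n .] }  — reduce

Conflict in state I4:
  Shift-reduce conflict between [L → g .] and [X → . +]
So the grammar is NOT LR(0).

Answer: No. Shift-reduce conflict between [L → g .] and [X → . +]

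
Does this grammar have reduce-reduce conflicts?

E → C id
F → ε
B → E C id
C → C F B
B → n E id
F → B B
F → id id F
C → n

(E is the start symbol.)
No reduce-reduce conflicts

A reduce-reduce conflict occurs when an LR(0) state has two complete items [A → α .] and [B → β .] — both call for a reduction, and with no lookahead the parser cannot choose between them.

Augment with E' → E and build the canonical LR(0) collection (I0 = CLOSURE({[E' → . E]}), then GOTO on every symbol after a dot until no new states appear). It has 18 states:
  I0: { [C → . C F B], [C → . n], [E → . C id], [E' → . E] }  — shift
  I1: { [B → . E C id], [B → . n E id], [C → . C F B], [C → . n], [C → C . F B], [E → . C id], [E → C . id], [F → . B B], [F → . id id F], [F → .] }  — shift, reduce
  I2: { [E' → E .] }  — accept
  I3: { [C → n .] }  — reduce
  I4: { [B → . E C id], [B → . n E id], [C → . C F B], [C → . n], [E → . C id], [F → B . B] }  — shift
  I5: { [B → E . C id], [C → . C F B], [C → . n] }  — shift
  I6: { [B → . E C id], [B → . n E id], [C → . C F B], [C → . n], [C → C F . B], [E → . C id] }  — shift
  I7: { [E → C id .], [F → id . id F] }  — shift, reduce
  I8: { [B → n . E id], [C → . C F B], [C → . n], [C → n .], [E → . C id] }  — shift, reduce
  I9: { [B → n E . id] }  — shift
  I10: { [B → n E id .] }  — reduce
  I11: { [B → . E C id], [B → . n E id], [C → . C F B], [C → . n], [E → . C id], [F → . B B], [F → . id id F], [F → .], [F → id id . F] }  — shift, reduce
  I12: { [F → id id F .] }  — reduce
  I13: { [F → id . id F] }  — shift
  I14: { [C → C F B .] }  — reduce
  I15: { [B → . E C id], [B → . n E id], [B → E C . id], [C → . C F B], [C → . n], [C → C . F B], [E → . C id], [F → . B B], [F → . id id F], [F → .] }  — shift, reduce
  I16: { [B → E C id .], [F → id . id F] }  — shift, reduce
  I17: { [F → B B .] }  — reduce

No state contains more than one complete item.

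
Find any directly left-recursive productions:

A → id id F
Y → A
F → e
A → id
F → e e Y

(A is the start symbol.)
No direct left recursion

Direct left recursion occurs when N → N α for some non-terminal N (the right-hand side begins with the left-hand side itself).

A → id id F: starts with id
Y → A: starts with A
F → e: starts with e
A → id: starts with id
F → e e Y: starts with e

No direct left recursion found.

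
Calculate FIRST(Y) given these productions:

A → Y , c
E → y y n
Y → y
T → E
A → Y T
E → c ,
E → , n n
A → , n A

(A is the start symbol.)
{ 'y' }

From Y → y:
  - y is a terminal: add 'y' and stop

Collecting: FIRST(Y) = { 'y' }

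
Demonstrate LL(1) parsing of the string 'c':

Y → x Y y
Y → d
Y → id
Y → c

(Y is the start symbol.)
Stack is shown with the top on the left.

Stack  Input  Action
--------------------
Y $    c $    output Y → c
c $    c $    match 'c'
$      $      accept

The string is accepted.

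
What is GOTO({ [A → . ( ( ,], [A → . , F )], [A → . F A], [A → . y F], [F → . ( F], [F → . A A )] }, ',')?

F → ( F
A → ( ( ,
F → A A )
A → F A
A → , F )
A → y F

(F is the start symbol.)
{ [A → , . F )], [A → . ( ( ,], [A → . , F )], [A → . F A], [A → . y F], [F → . ( F], [F → . A A )] }

GOTO(I, ',') = CLOSURE({ [A → αX.β] : [A → α.Xβ] ∈ I, X = ',' })

Items with dot before ',', with the dot advanced:
  [A → . , F )] → [A → , . F )]
Closure of the advanced items:
  [A → , . F )] has the dot before F: add [F → . ( F], [F → . A A )]
  [F → . A A )] has the dot before A: add [A → . ( ( ,], [A → . F A], [A → . , F )], [A → . y F]

GOTO = { [A → , . F )], [A → . ( ( ,], [A → . , F )], [A → . F A], [A → . y F], [F → . ( F], [F → . A A )] }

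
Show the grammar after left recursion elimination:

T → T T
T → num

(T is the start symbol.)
T is directly left-recursive. The standard transformation for
  A → A α₁ | ... | A α_m | β₁ | ... | β_n
is
  A  → β₁ A' | ... | β_n A'
  A' → α₁ A' | ... | α_m A' | ε

T → num becomes T → num T'
T → T T becomes T' → T T'
Add T' → ε

Resulting grammar:
T → num T'
T' → T T'
T' → ε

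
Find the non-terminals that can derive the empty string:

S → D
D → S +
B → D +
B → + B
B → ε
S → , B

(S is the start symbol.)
ε-productions: B → ε
So B is immediately nullable.
No further non-terminal can be added: every production for the remaining non-terminals contains a terminal or a non-nullable non-terminal.
Nullable = { 'B' }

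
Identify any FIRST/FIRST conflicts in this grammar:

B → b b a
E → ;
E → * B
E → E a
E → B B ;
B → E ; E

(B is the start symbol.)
Yes. B → b b a / B → E ';' E on { 'b' }; E → ';' / E → E a on { ';' }; E → ';' / E → B B ';' on { ';' }; E → '*' B / E → E a on { '*' }; E → '*' B / E → B B ';' on { '*' }; E → E a / E → B B ';' on { '*', ';', 'b' }

FIRST sets of the non-terminals at (or reachable through a nullable prefix from) the front of some alternative:
  FIRST(E) = { '*', ';', 'b' }
  FIRST(B) = { '*', ';', 'b' }

Productions for B:
  B → b b a: FIRST = { 'b' }
  B → E ; E: FIRST = { '*', ';', 'b' }
Productions for E:
  E → ;: FIRST = { ';' }
  E → * B: FIRST = { '*' }
  E → E a: FIRST = { '*', ';', 'b' }
  E → B B ;: FIRST = { '*', ';', 'b' }

Conflict for B: B → b b a and B → E ; E
  Overlap: { 'b' }
Conflict for E: E → ; and E → E a
  Overlap: { ';' }
Conflict for E: E → ; and E → B B ;
  Overlap: { ';' }
Conflict for E: E → * B and E → E a
  Overlap: { '*' }
Conflict for E: E → * B and E → B B ;
  Overlap: { '*' }
Conflict for E: E → E a and E → B B ;
  Overlap: { '*', ';', 'b' }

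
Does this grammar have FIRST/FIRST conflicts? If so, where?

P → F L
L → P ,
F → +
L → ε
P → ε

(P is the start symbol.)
No FIRST/FIRST conflicts.

A FIRST/FIRST conflict occurs when two productions N → α and N → β for the same non-terminal have FIRST(α) ∩ FIRST(β) ≠ ∅ (with ε ∈ FIRST of a nullable right-hand side, so two nullable alternatives also conflict).

FIRST sets of the non-terminals at (or reachable through a nullable prefix from) the front of some alternative:
  FIRST(F) = { '+' }
  FIRST(P) = { '+', ε }

Productions for P:
  P → F L: FIRST = { '+' }
  P → ε: FIRST = { ε }
Productions for L:
  L → P ,: FIRST = { '+', ',' }
  L → ε: FIRST = { ε }
F has only one production, so no FIRST/FIRST conflict is possible there.

All alternatives of each non-terminal have pairwise disjoint FIRST sets.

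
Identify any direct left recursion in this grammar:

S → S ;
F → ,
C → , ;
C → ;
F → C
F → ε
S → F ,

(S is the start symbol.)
S → S ;: LEFT RECURSIVE (starts with S)
F → ,: starts with ','
C → , ;: starts with ','
C → ;: starts with ';'
F → C: starts with C
F → ε: starts with ε
S → F ,: starts with F

The grammar has direct left recursion on: S.

Answer: Yes, S is left-recursive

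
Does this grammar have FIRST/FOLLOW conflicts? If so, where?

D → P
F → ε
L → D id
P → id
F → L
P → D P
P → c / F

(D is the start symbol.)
Yes. F → L with FOLLOW(F) on { 'c', 'id' }

Nullable non-terminals: F.
FIRST sets used below: FIRST(L) = { 'c', 'id' }

F: nullable alternative(s) F → ε; FOLLOW(F) = { $, 'c', 'id' }
  F → ε: FIRST \ {ε} = { } — this is the only nullable alternative, skip
  F → L: FIRST \ {ε} = { 'c', 'id' } — overlaps FOLLOW(F) on { 'c', 'id' }: CONFLICT

D, L, P have no nullable alternative, so no FIRST/FOLLOW check is needed there.

So the grammar has 1 FIRST/FOLLOW conflict (marked CONFLICT above).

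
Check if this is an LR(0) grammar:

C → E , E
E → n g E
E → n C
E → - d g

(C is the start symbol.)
A grammar is LR(0) if no state in the canonical LR(0) collection has:
  - both a shift item (dot before a terminal) and a complete item (shift-reduce conflict), or
  - two or more complete items (reduce-reduce conflict; the accept item [C' → C .] counts as a complete item here).

Augment with C' → C and build the canonical LR(0) collection (I0 = CLOSURE({[C' → . C]}), then GOTO on every symbol after a dot until no new states appear). It has 12 states:
  I0: { [C → . E , E], [C' → . C], [E → . - d g], [E → . n C], [E → . n g E] }  — shift
  I1: { [E → - . d g] }  — shift
  I2: { [C' → C .] }  — accept
  I3: { [C → E . , E] }  — shift
  I4: { [C → . E , E], [E → . - d g], [E → . n C], [E → . n g E], [E → n . C], [E → n . g E] }  — shift
  I5: { [E → n C .] }  — reduce
  I6: { [E → . - d g], [E → . n C], [E → . n g E], [E → n g . E] }  — shift
  I7: { [E → n g E .] }  — reduce
  I8: { [C → E , . E], [E → . - d g], [E → . n C], [E → . n g E] }  — shift
  I9: { [C → E , E .] }  — reduce
  I10: { [E → - d . g] }  — shift
  I11: { [E → - d g .] }  — reduce

Every state is either a pure shift/goto state or contains exactly one complete item and nothing to shift — no conflicts. The grammar is LR(0).

Answer: Yes, the grammar is LR(0)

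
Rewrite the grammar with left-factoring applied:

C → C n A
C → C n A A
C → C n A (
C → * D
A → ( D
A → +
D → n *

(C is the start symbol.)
C → C n A C'
C' → ε
C' → A
C' → (
C → * D
A → ( D
A → +
D → n *

Left-factoring transforms A → αβ₁ | αβ₂ into A → αA' and A' → β₁ | β₂
(α is the longest common prefix among the alternatives). Repeat until
no nonterminal has two alternatives with a common prefix.

Round 1: C has alternatives sharing prefix 'C n A'. Introduce C': C → C n A C'
  Add: C' → ε
  Add: C' → A
  Add: C' → (

No remaining common prefixes — done.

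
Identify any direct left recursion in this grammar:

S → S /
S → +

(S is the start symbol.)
Yes, S is left-recursive

Direct left recursion occurs when N → N α for some non-terminal N (the right-hand side begins with the left-hand side itself).

S → S /: LEFT RECURSIVE (starts with S)
S → +: starts with '+'

The grammar has direct left recursion on: S.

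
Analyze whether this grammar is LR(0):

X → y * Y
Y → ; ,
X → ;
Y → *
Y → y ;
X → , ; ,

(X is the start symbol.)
A grammar is LR(0) if no state in the canonical LR(0) collection has:
  - both a shift item (dot before a terminal) and a complete item (shift-reduce conflict), or
  - two or more complete items (reduce-reduce conflict; the accept item [X' → X .] counts as a complete item here).

Augment with X' → X and build the canonical LR(0) collection (I0 = CLOSURE({[X' → . X]}), then GOTO on every symbol after a dot until no new states appear). It has 14 states:
  I0: { [X → . , ; ,], [X → . ;], [X → . y * Y], [X' → . X] }  — shift
  I1: { [X → , . ; ,] }  — shift
  I2: { [X → ; .] }  — reduce
  I3: { [X' → X .] }  — accept
  I4: { [X → y . * Y] }  — shift
  I5: { [X → y * . Y], [Y → . *], [Y → . ; ,], [Y → . y ;] }  — shift
  I6: { [Y → * .] }  — reduce
  I7: { [Y → ; . ,] }  — shift
  I8: { [X → y * Y .] }  — reduce
  I9: { [Y → y . ;] }  — shift
  I10: { [Y → y ; .] }  — reduce
  I11: { [Y → ; , .] }  — reduce
  I12: { [X → , ; . ,] }  — shift
  I13: { [X → , ; , .] }  — reduce

Every state is either a pure shift/goto state or contains exactly one complete item and nothing to shift — no conflicts. The grammar is LR(0).

Answer: Yes, the grammar is LR(0)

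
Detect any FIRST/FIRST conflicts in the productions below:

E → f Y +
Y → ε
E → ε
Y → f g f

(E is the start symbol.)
A FIRST/FIRST conflict occurs when two productions N → α and N → β for the same non-terminal have FIRST(α) ∩ FIRST(β) ≠ ∅ (with ε ∈ FIRST of a nullable right-hand side, so two nullable alternatives also conflict).

Productions for E:
  E → f Y +: FIRST = { 'f' }
  E → ε: FIRST = { ε }
Productions for Y:
  Y → ε: FIRST = { ε }
  Y → f g f: FIRST = { 'f' }

All alternatives of each non-terminal have pairwise disjoint FIRST sets.

Answer: No FIRST/FIRST conflicts.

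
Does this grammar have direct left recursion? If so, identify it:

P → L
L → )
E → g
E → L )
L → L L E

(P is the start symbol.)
P → L: starts with L
L → ): starts with ')'
E → g: starts with g
E → L ): starts with L
L → L L E: LEFT RECURSIVE (starts with L)

The grammar has direct left recursion on: L.

Answer: Yes, L is left-recursive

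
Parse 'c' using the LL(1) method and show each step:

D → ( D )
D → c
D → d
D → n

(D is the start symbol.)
Stack is shown with the top on the left.

Stack  Input  Action
--------------------
D $    c $    output D → c
c $    c $    match 'c'
$      $      accept

The string is accepted.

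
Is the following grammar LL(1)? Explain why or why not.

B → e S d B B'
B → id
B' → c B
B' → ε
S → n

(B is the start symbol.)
A grammar is LL(1) if for each non-terminal N with multiple productions, the predict sets of those productions are pairwise disjoint, where PREDICT(N → α) = (FIRST(α) \ {ε}) ∪ (FOLLOW(N) if α ⇒* ε).

Relevant sets:
  FOLLOW(B') = { $, 'c' }

For B:
  PREDICT(B → e S d B B') = { 'e' }
  PREDICT(B → id) = { 'id' }
For B':
  PREDICT(B' → c B) = { 'c' }
  PREDICT(B' → ε) = { $, 'c' }
S has a single production, so nothing to check there.

Conflict found: Predict set conflict for B': { 'c' }
The grammar is NOT LL(1).

Answer: No. Predict set conflict for B': { 'c' }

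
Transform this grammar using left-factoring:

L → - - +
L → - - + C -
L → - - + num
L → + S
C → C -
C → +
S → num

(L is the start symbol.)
Left-factoring transforms A → αβ₁ | αβ₂ into A → αA' and A' → β₁ | β₂
(α is the longest common prefix among the alternatives). Repeat until
no nonterminal has two alternatives with a common prefix.

Round 1: L has alternatives sharing prefix '- - +'. Introduce L': L → - - + L'
  Add: L' → ε
  Add: L' → C -
  Add: L' → num

No remaining common prefixes — done.

Resulting grammar:
L → - - + L'
L' → ε
L' → C -
L' → num
L → + S
C → C -
C → +
S → num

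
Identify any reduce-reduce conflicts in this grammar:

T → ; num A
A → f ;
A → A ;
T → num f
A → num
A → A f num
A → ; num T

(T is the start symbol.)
No reduce-reduce conflicts

A reduce-reduce conflict occurs when an LR(0) state has two complete items [A → α .] and [B → β .] — both call for a reduction, and with no lookahead the parser cannot choose between them.

Augment with T' → T and build the canonical LR(0) collection (I0 = CLOSURE({[T' → . T]}), then GOTO on every symbol after a dot until no new states appear). It has 16 states:
  I0: { [T → . ; num A], [T → . num f], [T' → . T] }  — shift
  I1: { [T → ; . num A] }  — shift
  I2: { [T' → T .] }  — accept
  I3: { [T → num . f] }  — shift
  I4: { [T → num f .] }  — reduce
  I5: { [A → . ; num T], [A → . A ;], [A → . A f num], [A → . f ;], [A → . num], [T → ; num . A] }  — shift
  I6: { [A → ; . num T] }  — shift
  I7: { [A → A . ;], [A → A . f num], [T → ; num A .] }  — shift, reduce
  I8: { [A → f . ;] }  — shift
  I9: { [A → num .] }  — reduce
  I10: { [A → f ; .] }  — reduce
  I11: { [A → A ; .] }  — reduce
  I12: { [A → A f . num] }  — shift
  I13: { [A → A f num .] }  — reduce
  I14: { [A → ; num . T], [T → . ; num A], [T → . num f] }  — shift
  I15: { [A → ; num T .] }  — reduce

No state contains more than one complete item.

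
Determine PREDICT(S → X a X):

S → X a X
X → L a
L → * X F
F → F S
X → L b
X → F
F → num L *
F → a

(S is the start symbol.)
PREDICT(S → X a X) = (FIRST(RHS) \ {ε}) ∪ (FOLLOW(S) if ε ∈ FIRST(RHS), i.e. RHS ⇒* ε)
FIRST(X) = { '*', 'a', 'num' }
FIRST(X a X) = { '*', 'a', 'num' }
ε ∉ FIRST(X a X), so FOLLOW(S) is not added.
PREDICT(S → X a X) = { '*', 'a', 'num' }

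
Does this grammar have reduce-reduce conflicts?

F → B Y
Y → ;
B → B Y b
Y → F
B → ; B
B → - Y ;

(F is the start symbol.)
No reduce-reduce conflicts

A reduce-reduce conflict occurs when an LR(0) state has two complete items [A → α .] and [B → β .] — both call for a reduction, and with no lookahead the parser cannot choose between them.

Augment with F' → F and build the canonical LR(0) collection (I0 = CLOSURE({[F' → . F]}), then GOTO on every symbol after a dot until no new states appear). It has 13 states:
  I0: { [B → . - Y ;], [B → . ; B], [B → . B Y b], [F → . B Y], [F' → . F] }  — shift
  I1: { [B → - . Y ;], [B → . - Y ;], [B → . ; B], [B → . B Y b], [F → . B Y], [Y → . ;], [Y → . F] }  — shift
  I2: { [B → . - Y ;], [B → . ; B], [B → . B Y b], [B → ; . B] }  — shift
  I3: { [B → . - Y ;], [B → . ; B], [B → . B Y b], [B → B . Y b], [F → . B Y], [F → B . Y], [Y → . ;], [Y → . F] }  — shift
  I4: { [F' → F .] }  — accept
  I5: { [B → . - Y ;], [B → . ; B], [B → . B Y b], [B → ; . B], [Y → ; .] }  — shift, reduce
  I6: { [Y → F .] }  — reduce
  I7: { [B → B Y . b], [F → B Y .] }  — shift, reduce
  I8: { [B → B Y b .] }  — reduce
  I9: { [B → . - Y ;], [B → . ; B], [B → . B Y b], [B → ; B .], [B → B . Y b], [F → . B Y], [Y → . ;], [Y → . F] }  — shift, reduce
  I10: { [B → B Y . b] }  — shift
  I11: { [B → - Y . ;] }  — shift
  I12: { [B → - Y ; .] }  — reduce

No state contains more than one complete item.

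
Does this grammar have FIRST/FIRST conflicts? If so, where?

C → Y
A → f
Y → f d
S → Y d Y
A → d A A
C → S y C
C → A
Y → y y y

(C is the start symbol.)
Yes. C → Y / C → S y C on { 'f', 'y' }; C → Y / C → A on { 'f' }; C → S y C / C → A on { 'f' }

FIRST sets of the non-terminals at (or reachable through a nullable prefix from) the front of some alternative:
  FIRST(Y) = { 'f', 'y' }
  FIRST(S) = { 'f', 'y' }
  FIRST(A) = { 'd', 'f' }

Productions for C:
  C → Y: FIRST = { 'f', 'y' }
  C → S y C: FIRST = { 'f', 'y' }
  C → A: FIRST = { 'd', 'f' }
Productions for A:
  A → f: FIRST = { 'f' }
  A → d A A: FIRST = { 'd' }
Productions for Y:
  Y → f d: FIRST = { 'f' }
  Y → y y y: FIRST = { 'y' }
S has only one production, so no FIRST/FIRST conflict is possible there.

Conflict for C: C → Y and C → S y C
  Overlap: { 'f', 'y' }
Conflict for C: C → Y and C → A
  Overlap: { 'f' }
Conflict for C: C → S y C and C → A
  Overlap: { 'f' }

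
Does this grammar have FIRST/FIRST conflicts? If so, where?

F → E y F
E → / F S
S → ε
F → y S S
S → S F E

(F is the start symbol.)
No FIRST/FIRST conflicts.

A FIRST/FIRST conflict occurs when two productions N → α and N → β for the same non-terminal have FIRST(α) ∩ FIRST(β) ≠ ∅ (with ε ∈ FIRST of a nullable right-hand side, so two nullable alternatives also conflict).

FIRST sets of the non-terminals at (or reachable through a nullable prefix from) the front of some alternative:
  FIRST(E) = { '/' }
  FIRST(S) = { '/', 'y', ε }
  FIRST(F) = { '/', 'y' }

Productions for F:
  F → E y F: FIRST = { '/' }
  F → y S S: FIRST = { 'y' }
Productions for S:
  S → ε: FIRST = { ε }
  S → S F E: FIRST = { '/', 'y' }
E has only one production, so no FIRST/FIRST conflict is possible there.

All alternatives of each non-terminal have pairwise disjoint FIRST sets.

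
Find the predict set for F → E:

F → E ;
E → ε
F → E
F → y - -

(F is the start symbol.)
PREDICT(F → E) = (FIRST(RHS) \ {ε}) ∪ (FOLLOW(F) if ε ∈ FIRST(RHS), i.e. RHS ⇒* ε)
FIRST(E) = { ε }
FIRST(E) = { ε }
ε ∈ FIRST(E) (the right-hand side is nullable), so add FOLLOW(F) = { $ }
PREDICT(F → E) = { $ }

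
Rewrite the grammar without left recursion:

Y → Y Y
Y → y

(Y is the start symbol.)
Y → y Y'
Y' → Y Y'
Y' → ε

Y is directly left-recursive. The standard transformation for
  A → A α₁ | ... | A α_m | β₁ | ... | β_n
is
  A  → β₁ A' | ... | β_n A'
  A' → α₁ A' | ... | α_m A' | ε

Y → y becomes Y → y Y'
Y → Y Y becomes Y' → Y Y'
Add Y' → ε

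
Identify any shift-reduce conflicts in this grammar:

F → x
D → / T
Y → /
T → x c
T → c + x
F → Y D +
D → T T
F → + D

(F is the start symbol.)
No shift-reduce conflicts

A shift-reduce conflict occurs when an LR(0) state has both:
  - a complete (reduce) item [A → α .] (dot at the end), and
  - a shift item [B → β . c γ] (dot before a terminal).

Augment with F' → F and build the canonical LR(0) collection (I0 = CLOSURE({[F' → . F]}), then GOTO on every symbol after a dot until no new states appear). It has 18 states:
  I0: { [F → . + D], [F → . Y D +], [F → . x], [F' → . F], [Y → . /] }  — shift
  I1: { [D → . / T], [D → . T T], [F → + . D], [T → . c + x], [T → . x c] }  — shift
  I2: { [Y → / .] }  — reduce
  I3: { [F' → F .] }  — accept
  I4: { [D → . / T], [D → . T T], [F → Y . D +], [T → . c + x], [T → . x c] }  — shift
  I5: { [F → x .] }  — reduce
  I6: { [D → / . T], [T → . c + x], [T → . x c] }  — shift
  I7: { [F → Y D . +] }  — shift
  I8: { [D → T . T], [T → . c + x], [T → . x c] }  — shift
  I9: { [T → c . + x] }  — shift
  I10: { [T → x . c] }  — shift
  I11: { [T → x c .] }  — reduce
  I12: { [T → c + . x] }  — shift
  I13: { [T → c + x .] }  — reduce
  I14: { [D → T T .] }  — reduce
  I15: { [F → Y D + .] }  — reduce
  I16: { [D → / T .] }  — reduce
  I17: { [F → + D .] }  — reduce

No state contains both a complete item and a shift item.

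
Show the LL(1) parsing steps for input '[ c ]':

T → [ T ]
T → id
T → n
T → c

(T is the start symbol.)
LL(1) parsing maintains a stack (initially the start symbol over $) and the input. At each step: if the stack top is a terminal, match it against the current input token; if it is a non-terminal N, replace it with the RHS of M[N, lookahead] (the unique production whose predict set contains the lookahead).

Stack is shown with the top on the left.

Stack    Input    Action
------------------------
T $      [ c ] $  output T → [ T ]
[ T ] $  [ c ] $  match '['
T ] $    c ] $    output T → c
c ] $    c ] $    match 'c'
] $      ] $      match ']'
$        $        accept

The string is accepted.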